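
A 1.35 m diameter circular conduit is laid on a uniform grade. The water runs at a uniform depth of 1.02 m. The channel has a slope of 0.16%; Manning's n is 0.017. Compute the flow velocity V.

V = 1.29 m/s

For a circular section of diameter D = 1.35 m at depth y = 1.02 m, the central angle is θ = 2 arccos(1 − 2y/D) = 4.215 rad. Then A = (D²/8)(θ − sin θ) = 1.16 m² and P = Dθ/2 = 2.845 m.
Hydraulic radius R = A/P = 1.16/2.845 = 0.4079 m.
From Manning's equation, V = (1/n) R^(2/3) S^(1/2) = (1/0.017) × 0.4079^(2/3) × 0.0016^(1/2) = 1.29 m/s.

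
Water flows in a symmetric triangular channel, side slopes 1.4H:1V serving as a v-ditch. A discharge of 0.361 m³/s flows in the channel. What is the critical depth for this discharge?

y_c = 0.423 m

At critical depth, Q² T / (g A³) = 1, i.e. A³/T = Q²/g = 0.361²/9.81 = 0.01328.
At y = 0.336 m: A³/T = 0.004197 — short.
At y = 0.527 m: A³/T = 0.03984 — over.
At y = 0.423 m: A³/T = 0.01327 — matches.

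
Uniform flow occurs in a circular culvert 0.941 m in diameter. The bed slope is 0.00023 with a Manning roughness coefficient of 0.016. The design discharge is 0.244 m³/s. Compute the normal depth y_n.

Manning's equation rearranged: A R^(2/3) = nQ / (1·√S) = 0.016 × 0.244 / (√0.00023) = 0.2574.
Try y = 0.657 m: A R^(2/3) = 0.2211 — short.
Try y = 0.862 m: A R^(2/3) = 0.2842 — over.
Try y = 0.748 m: A R^(2/3) = 0.2574 — close enough.

y_n = 0.748 m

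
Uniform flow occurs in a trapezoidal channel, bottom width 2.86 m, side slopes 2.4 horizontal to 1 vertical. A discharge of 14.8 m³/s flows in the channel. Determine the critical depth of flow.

At critical depth, Q² T / (g A³) = 1, i.e. A³/T = Q²/g = 14.8²/9.81 = 22.33.
Trying y = 0.759 m: A³/T = 6.899 — short.
Trying y = 1.04 m: A³/T = 22.01 — ≈ 22.33.

y_c = 1.04 m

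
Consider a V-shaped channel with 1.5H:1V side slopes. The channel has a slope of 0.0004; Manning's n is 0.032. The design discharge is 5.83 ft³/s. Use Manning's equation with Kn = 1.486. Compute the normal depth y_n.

y_n = 2.13 ft

Manning's equation rearranged: A R^(2/3) = nQ / (1.486·√S) = 0.032 × 5.83 / (1.486 × √0.0004) = 6.277.
Try y = 1.7 ft: A R^(2/3) = 3.441 — low.
Try y = 2.72 ft: A R^(2/3) = 12.05 — high.
Try y = 2.13 ft: A R^(2/3) = 6.278 — matches.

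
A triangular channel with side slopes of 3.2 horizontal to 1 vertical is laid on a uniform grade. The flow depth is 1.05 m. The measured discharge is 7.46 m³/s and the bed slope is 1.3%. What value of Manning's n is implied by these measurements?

n = 0.034

For a triangular section with side slope z = 3.2: A = zy² = 3.2×1.05² = 3.528 m²; P = 2y√(1+z²) = 2×1.05×3.353 = 7.04 m.
Hydraulic radius R = A/P = 3.528/7.04 = 0.5011 m.
Rearranging Manning's equation: n = (1/Q) A R^(2/3) S^(1/2) = (1/7.46) × 3.528 × 0.5011^(2/3) × √0.013 = 0.034.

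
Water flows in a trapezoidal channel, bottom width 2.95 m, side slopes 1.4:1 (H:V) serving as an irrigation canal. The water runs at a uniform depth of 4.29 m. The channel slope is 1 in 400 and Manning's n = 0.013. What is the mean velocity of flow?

V = 6.45 m/s

With bottom width b = 2.95 m and side slope z = 1.4: A = (b + zy)y = (2.95 + 1.4×4.29)×4.29 = 38.42 m²; P = b + 2y√(1+z²) = 2.95 + 2×4.29×1.72 = 17.71 m.
Hydraulic radius R = A/P = 38.42/17.71 = 2.169 m.
From Manning's equation, V = (1/n) R^(2/3) S^(1/2) = (1/0.013) × 2.169^(2/3) × 0.0025^(1/2) = 6.45 m/s.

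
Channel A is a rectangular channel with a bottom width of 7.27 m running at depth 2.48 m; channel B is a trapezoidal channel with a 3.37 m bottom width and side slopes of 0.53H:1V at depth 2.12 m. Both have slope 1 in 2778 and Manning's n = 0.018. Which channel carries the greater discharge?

Channel A: Flow area A = b·y = 7.27 × 2.48 = 18.03 m². Wetted perimeter P = b + 2y = 7.27 + 2×2.48 = 12.23 m. Hydraulic radius R = A/P = 18.03/12.23 = 1.474 m. Q_A = (1/0.018)·18.03·1.474^(2/3)·√0.00036 = 24.62 m³/s.
Channel B: With bottom width b = 3.37 m and side slope z = 0.53: A = (b + zy)y = (3.37 + 0.53×2.12)×2.12 = 9.526 m²; P = b + 2y√(1+z²) = 3.37 + 2×2.12×1.132 = 8.169 m. Hydraulic radius R = A/P = 9.526/8.169 = 1.166 m. Q_B = (1/0.018)·9.526·1.166^(2/3)·√0.00036 = 11.13 m³/s.
Q_A = 24.62 m³/s vs Q_B = 11.13 m³/s, so channel A carries more.

channel A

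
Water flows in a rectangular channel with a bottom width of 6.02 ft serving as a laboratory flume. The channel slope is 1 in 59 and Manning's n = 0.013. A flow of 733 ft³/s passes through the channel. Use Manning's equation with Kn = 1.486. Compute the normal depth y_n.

y_n = 5.3 ft

Manning's equation rearranged: A R^(2/3) = nQ / (1.486·√S) = 0.013 × 733 / (1.486 × √0.01695) = 49.26.
Trying y = 6.74 ft: A R^(2/3) = 66.13 — over.
Trying y = 4.35 ft: A R^(2/3) = 38.45 — short.
Trying y = 5.3 ft: A R^(2/3) = 49.28 — close enough.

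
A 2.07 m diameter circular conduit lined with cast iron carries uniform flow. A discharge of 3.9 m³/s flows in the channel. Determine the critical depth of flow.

y_c = 0.933 m

At critical depth, Q² T / (g A³) = 1, i.e. A³/T = Q²/g = 3.9²/9.81 = 1.55.
Trying y = 1.14 m: A³/T = 3.329 — over.
Trying y = 0.654 m: A³/T = 0.3944 — short.
Trying y = 0.933 m: A³/T = 1.548 — close enough.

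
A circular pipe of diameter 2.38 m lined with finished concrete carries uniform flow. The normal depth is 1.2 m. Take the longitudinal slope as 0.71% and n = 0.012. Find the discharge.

Q = 11.2 m³/s

For a circular section of diameter D = 2.38 m at depth y = 1.2 m, the central angle is θ = 2 arccos(1 − 2y/D) = 3.158 rad. Then A = (D²/8)(θ − sin θ) = 2.248 m² and P = Dθ/2 = 3.758 m.
Hydraulic radius R = A/P = 2.248/3.758 = 0.5982 m.
Manning's equation: Q = (1/n) A R^(2/3) S^(1/2) = (1/0.012) × 2.248 × 0.5982^(2/3) × 0.0071^(1/2) = 11.2 m³/s.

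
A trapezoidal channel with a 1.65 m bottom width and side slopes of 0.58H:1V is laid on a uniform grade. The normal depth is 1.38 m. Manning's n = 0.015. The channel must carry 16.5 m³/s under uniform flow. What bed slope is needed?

S = 0.00864

With bottom width b = 1.65 m and side slope z = 0.58: A = (b + zy)y = (1.65 + 0.58×1.38)×1.38 = 3.382 m²; P = b + 2y√(1+z²) = 1.65 + 2×1.38×1.156 = 4.841 m.
Hydraulic radius R = A/P = 3.382/4.841 = 0.6986 m.
From Manning's equation, S = [nQ / (1 A R^(2/3))]² = [0.015 × 16.5 / (1 × 3.382 × 0.6986^(2/3))]² = 0.00864.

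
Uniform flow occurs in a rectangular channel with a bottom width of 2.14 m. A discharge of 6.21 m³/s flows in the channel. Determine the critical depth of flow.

y_c = 0.95 m

For a rectangular channel, critical depth y_c = (q²/g)^(1/3) where q = Q/b = 6.21/2.14 = 2.902 m²/s.
So y_c = (2.902²/9.81)^(1/3) = 0.95 m.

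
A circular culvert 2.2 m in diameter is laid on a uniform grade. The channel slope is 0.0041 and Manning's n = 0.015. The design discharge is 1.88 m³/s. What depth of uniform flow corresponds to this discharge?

y_n = 0.618 m

Manning's equation rearranged: A R^(2/3) = nQ / (1·√S) = 0.015 × 1.88 / (√0.0041) = 0.4404.
Trying y = 0.743 m: A R^(2/3) = 0.6272 — too large.
Trying y = 0.425 m: A R^(2/3) = 0.2083 — too small.
Trying y = 0.618 m: A R^(2/3) = 0.4397 — matches.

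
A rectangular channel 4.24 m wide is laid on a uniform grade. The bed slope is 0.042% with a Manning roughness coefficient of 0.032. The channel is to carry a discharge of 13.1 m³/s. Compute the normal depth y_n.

y_n = 3.9 m

Manning's equation rearranged: A R^(2/3) = nQ / (1·√S) = 0.032 × 13.1 / (√0.00042) = 20.45.
Try y = 4.49 m: A R^(2/3) = 24.28 — too large.
Try y = 3.9 m: A R^(2/3) = 20.43 — matches.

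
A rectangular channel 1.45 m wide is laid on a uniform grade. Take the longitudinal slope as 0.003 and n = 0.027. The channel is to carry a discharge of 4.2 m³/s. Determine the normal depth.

y_n = 2.15 m

Manning's equation rearranged: A R^(2/3) = nQ / (1·√S) = 0.027 × 4.2 / (√0.003) = 2.07.
Trying y = 2.67 m: A R^(2/3) = 2.662 — high.
Trying y = 1.82 m: A R^(2/3) = 1.703 — low.
Trying y = 2.15 m: A R^(2/3) = 2.073 — close enough.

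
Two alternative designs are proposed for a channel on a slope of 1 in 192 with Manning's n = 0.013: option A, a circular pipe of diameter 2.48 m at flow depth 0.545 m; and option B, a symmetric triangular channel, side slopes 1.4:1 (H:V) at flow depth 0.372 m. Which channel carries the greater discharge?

channel A

Channel A: For a circular section of diameter D = 2.48 m at depth y = 0.545 m, the central angle is θ = 2 arccos(1 − 2y/D) = 1.952 rad. Then A = (D²/8)(θ − sin θ) = 0.7867 m² and P = Dθ/2 = 2.42 m. Hydraulic radius R = A/P = 0.7867/2.42 = 0.3251 m. Q_A = (1/0.013)·0.7867·0.3251^(2/3)·√0.005208 = 2.065 m³/s.
Channel B: For a triangular section with side slope z = 1.4: A = zy² = 1.4×0.372² = 0.1937 m²; P = 2y√(1+z²) = 2×0.372×1.72 = 1.28 m. Hydraulic radius R = A/P = 0.1937/1.28 = 0.1514 m. Q_B = (1/0.013)·0.1937·0.1514^(2/3)·√0.005208 = 0.3055 m³/s.
Q_A = 2.065 m³/s vs Q_B = 0.3055 m³/s, so channel A carries more.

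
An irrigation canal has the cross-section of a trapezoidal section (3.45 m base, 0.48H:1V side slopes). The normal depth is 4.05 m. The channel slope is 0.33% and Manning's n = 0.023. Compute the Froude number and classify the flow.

With bottom width b = 3.45 m and side slope z = 0.48: A = (b + zy)y = (3.45 + 0.48×4.05)×4.05 = 21.85 m²; P = b + 2y√(1+z²) = 3.45 + 2×4.05×1.109 = 12.43 m.
Hydraulic radius R = A/P = 21.85/12.43 = 1.757 m.
V = (1/n) R^(2/3) √S = (1/0.023) × 1.757^(2/3) × √0.0033 = 3.636 m/s. Hydraulic depth D_h = A/T = 21.85/7.338 = 2.977 m.
Froude number Fr = V/√(g·D_h) = 3.636/√(9.81×2.977) = 0.673, which is less than 1, so the flow is subcritical.

subcritical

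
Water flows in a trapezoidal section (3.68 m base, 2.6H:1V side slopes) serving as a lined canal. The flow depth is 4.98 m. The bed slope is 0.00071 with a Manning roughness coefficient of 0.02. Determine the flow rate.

With bottom width b = 3.68 m and side slope z = 2.6: A = (b + zy)y = (3.68 + 2.6×4.98)×4.98 = 82.81 m²; P = b + 2y√(1+z²) = 3.68 + 2×4.98×2.786 = 31.43 m.
Hydraulic radius R = A/P = 82.81/31.43 = 2.635 m.
Manning's equation: Q = (1/n) A R^(2/3) S^(1/2) = (1/0.02) × 82.81 × 2.635^(2/3) × 0.00071^(1/2) = 210 m³/s.

Q = 210 m³/s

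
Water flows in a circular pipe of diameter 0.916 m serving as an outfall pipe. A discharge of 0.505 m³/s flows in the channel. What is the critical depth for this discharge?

At critical depth, Q² T / (g A³) = 1, i.e. A³/T = Q²/g = 0.505²/9.81 = 0.026.
Trying y = 0.48 m: A³/T = 0.04672 — high.
Trying y = 0.332 m: A³/T = 0.01137 — low.
Trying y = 0.412 m: A³/T = 0.02606 — matches.

y_c = 0.412 m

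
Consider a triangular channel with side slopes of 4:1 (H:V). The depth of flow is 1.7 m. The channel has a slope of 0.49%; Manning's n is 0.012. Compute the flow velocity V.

V = 5.13 m/s

For a triangular section with side slope z = 4: A = zy² = 4×1.7² = 11.56 m²; P = 2y√(1+z²) = 2×1.7×4.123 = 14.02 m.
Hydraulic radius R = A/P = 11.56/14.02 = 0.8246 m.
From Manning's equation, V = (1/n) R^(2/3) S^(1/2) = (1/0.012) × 0.8246^(2/3) × 0.0049^(1/2) = 5.13 m/s.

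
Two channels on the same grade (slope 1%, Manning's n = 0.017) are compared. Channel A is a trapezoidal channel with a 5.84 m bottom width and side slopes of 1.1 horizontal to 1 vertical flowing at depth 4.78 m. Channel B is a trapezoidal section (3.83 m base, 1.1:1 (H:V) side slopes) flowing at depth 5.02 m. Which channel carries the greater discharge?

channel A

Channel A: With bottom width b = 5.84 m and side slope z = 1.1: A = (b + zy)y = (5.84 + 1.1×4.78)×4.78 = 53.05 m²; P = b + 2y√(1+z²) = 5.84 + 2×4.78×1.487 = 20.05 m. Hydraulic radius R = A/P = 53.05/20.05 = 2.646 m. Q_A = (1/0.017)·53.05·2.646^(2/3)·√0.01 = 596.9 m³/s.
Channel B: With bottom width b = 3.83 m and side slope z = 1.1: A = (b + zy)y = (3.83 + 1.1×5.02)×5.02 = 46.95 m²; P = b + 2y√(1+z²) = 3.83 + 2×5.02×1.487 = 18.76 m. Hydraulic radius R = A/P = 46.95/18.76 = 2.503 m. Q_B = (1/0.017)·46.95·2.503^(2/3)·√0.01 = 509.1 m³/s.
Q_A = 596.9 m³/s vs Q_B = 509.1 m³/s, so channel A carries more.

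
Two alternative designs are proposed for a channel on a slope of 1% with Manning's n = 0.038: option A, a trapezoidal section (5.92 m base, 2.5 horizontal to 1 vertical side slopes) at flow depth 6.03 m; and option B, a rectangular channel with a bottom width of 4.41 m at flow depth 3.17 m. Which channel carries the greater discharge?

channel A

Channel A: With bottom width b = 5.92 m and side slope z = 2.5: A = (b + zy)y = (5.92 + 2.5×6.03)×6.03 = 126.6 m²; P = b + 2y√(1+z²) = 5.92 + 2×6.03×2.693 = 38.39 m. Hydraulic radius R = A/P = 126.6/38.39 = 3.298 m. Q_A = (1/0.038)·126.6·3.298^(2/3)·√0.01 = 738.1 m³/s.
Channel B: Flow area A = b·y = 4.41 × 3.17 = 13.98 m². Wetted perimeter P = b + 2y = 4.41 + 2×3.17 = 10.75 m. Hydraulic radius R = A/P = 13.98/10.75 = 1.3 m. Q_B = (1/0.038)·13.98·1.3^(2/3)·√0.01 = 43.83 m³/s.
Q_A = 738.1 m³/s vs Q_B = 43.83 m³/s, so channel A carries more.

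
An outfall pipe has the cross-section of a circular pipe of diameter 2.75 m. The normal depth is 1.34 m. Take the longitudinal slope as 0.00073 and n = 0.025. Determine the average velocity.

For a circular section of diameter D = 2.75 m at depth y = 1.34 m, the central angle is θ = 2 arccos(1 − 2y/D) = 3.091 rad. Then A = (D²/8)(θ − sin θ) = 2.874 m² and P = Dθ/2 = 4.25 m.
Hydraulic radius R = A/P = 2.874/4.25 = 0.6762 m.
From Manning's equation, V = (1/n) R^(2/3) S^(1/2) = (1/0.025) × 0.6762^(2/3) × 0.00073^(1/2) = 0.833 m/s.

V = 0.833 m/s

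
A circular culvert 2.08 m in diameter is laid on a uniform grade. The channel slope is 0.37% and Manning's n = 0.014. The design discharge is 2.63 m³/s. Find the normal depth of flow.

y_n = 0.746 m

Manning's equation rearranged: A R^(2/3) = nQ / (1·√S) = 0.014 × 2.63 / (√0.0037) = 0.6053.
Try y = 0.658 m: A R^(2/3) = 0.4766 — short.
Try y = 0.81 m: A R^(2/3) = 0.7049 — over.
Try y = 0.746 m: A R^(2/3) = 0.6049 — close enough.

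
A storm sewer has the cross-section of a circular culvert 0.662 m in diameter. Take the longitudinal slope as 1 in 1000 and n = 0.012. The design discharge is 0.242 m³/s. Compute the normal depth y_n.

Manning's equation rearranged: A R^(2/3) = nQ / (1·√S) = 0.012 × 0.242 / (√0.001) = 0.09183.
Try y = 0.544 m: A R^(2/3) = 0.104 — too large.
Try y = 0.417 m: A R^(2/3) = 0.07499 — too small.
Try y = 0.484 m: A R^(2/3) = 0.09178 — close enough.

y_n = 0.484 m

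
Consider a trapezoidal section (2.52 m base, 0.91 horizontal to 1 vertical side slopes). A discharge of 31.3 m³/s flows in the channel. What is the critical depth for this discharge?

y_c = 1.97 m

At critical depth, Q² T / (g A³) = 1, i.e. A³/T = Q²/g = 31.3²/9.81 = 99.87.
Try y = 1.63 m: A³/T = 50.64 — low.
Try y = 2.39 m: A³/T = 205.6 — high.
Try y = 1.97 m: A³/T = 100.4 — ≈ 99.87.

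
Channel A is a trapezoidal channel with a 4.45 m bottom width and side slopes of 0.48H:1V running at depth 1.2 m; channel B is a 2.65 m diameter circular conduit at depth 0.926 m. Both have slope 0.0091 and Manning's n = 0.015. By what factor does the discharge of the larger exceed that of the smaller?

4.92

Channel A: With bottom width b = 4.45 m and side slope z = 0.48: A = (b + zy)y = (4.45 + 0.48×1.2)×1.2 = 6.031 m²; P = b + 2y√(1+z²) = 4.45 + 2×1.2×1.109 = 7.112 m. Hydraulic radius R = A/P = 6.031/7.112 = 0.848 m. Q_A = (1/0.015)·6.031·0.848^(2/3)·√0.0091 = 34.36 m³/s.
Channel B: For a circular section of diameter D = 2.65 m at depth y = 0.926 m, the central angle is θ = 2 arccos(1 − 2y/D) = 2.53 rad. Then A = (D²/8)(θ − sin θ) = 1.717 m² and P = Dθ/2 = 3.352 m. Hydraulic radius R = A/P = 1.717/3.352 = 0.5121 m. Q_B = (1/0.015)·1.717·0.5121^(2/3)·√0.0091 = 6.988 m³/s.
The larger discharge is 34.36 m³/s and the smaller is 6.988 m³/s; the ratio is 4.92.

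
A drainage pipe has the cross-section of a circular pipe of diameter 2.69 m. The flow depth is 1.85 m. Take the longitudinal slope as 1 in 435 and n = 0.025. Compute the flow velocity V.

For a circular section of diameter D = 2.69 m at depth y = 1.85 m, the central angle is θ = 2 arccos(1 − 2y/D) = 3.911 rad. Then A = (D²/8)(θ − sin θ) = 4.167 m² and P = Dθ/2 = 5.261 m.
Hydraulic radius R = A/P = 4.167/5.261 = 0.7922 m.
From Manning's equation, V = (1/n) R^(2/3) S^(1/2) = (1/0.025) × 0.7922^(2/3) × 0.002299^(1/2) = 1.64 m/s.

V = 1.64 m/s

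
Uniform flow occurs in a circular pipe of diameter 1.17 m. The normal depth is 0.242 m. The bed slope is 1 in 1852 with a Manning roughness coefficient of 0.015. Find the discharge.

Q = 0.0688 m³/s

For a circular section of diameter D = 1.17 m at depth y = 0.242 m, the central angle is θ = 2 arccos(1 − 2y/D) = 1.889 rad. Then A = (D²/8)(θ − sin θ) = 0.1606 m² and P = Dθ/2 = 1.105 m.
Hydraulic radius R = A/P = 0.1606/1.105 = 0.1454 m.
Manning's equation: Q = (1/n) A R^(2/3) S^(1/2) = (1/0.015) × 0.1606 × 0.1454^(2/3) × 0.00054^(1/2) = 0.0688 m³/s.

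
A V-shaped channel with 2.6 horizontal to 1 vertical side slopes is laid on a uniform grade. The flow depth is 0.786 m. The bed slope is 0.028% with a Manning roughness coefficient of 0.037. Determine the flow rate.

For a triangular section with side slope z = 2.6: A = zy² = 2.6×0.786² = 1.606 m²; P = 2y√(1+z²) = 2×0.786×2.786 = 4.379 m.
Hydraulic radius R = A/P = 1.606/4.379 = 0.3668 m.
Manning's equation: Q = (1/n) A R^(2/3) S^(1/2) = (1/0.037) × 1.606 × 0.3668^(2/3) × 0.00028^(1/2) = 0.372 m³/s.

Q = 0.372 m³/s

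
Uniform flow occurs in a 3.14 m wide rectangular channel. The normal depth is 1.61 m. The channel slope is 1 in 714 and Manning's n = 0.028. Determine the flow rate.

Q = 5.8 m³/s

Flow area A = b·y = 3.14 × 1.61 = 5.055 m². Wetted perimeter P = b + 2y = 3.14 + 2×1.61 = 6.36 m.
Hydraulic radius R = A/P = 5.055/6.36 = 0.7949 m.
Manning's equation: Q = (1/n) A R^(2/3) S^(1/2) = (1/0.028) × 5.055 × 0.7949^(2/3) × 0.001401^(1/2) = 5.8 m³/s.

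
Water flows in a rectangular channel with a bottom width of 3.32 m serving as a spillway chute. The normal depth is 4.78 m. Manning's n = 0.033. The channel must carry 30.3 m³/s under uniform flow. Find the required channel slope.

S = 0.00301

Flow area A = b·y = 3.32 × 4.78 = 15.87 m². Wetted perimeter P = b + 2y = 3.32 + 2×4.78 = 12.88 m.
Hydraulic radius R = A/P = 15.87/12.88 = 1.232 m.
From Manning's equation, S = [nQ / (1 A R^(2/3))]² = [0.033 × 30.3 / (1 × 15.87 × 1.232^(2/3))]² = 0.00301.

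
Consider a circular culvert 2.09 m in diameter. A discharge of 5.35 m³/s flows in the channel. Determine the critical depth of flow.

At critical depth, Q² T / (g A³) = 1, i.e. A³/T = Q²/g = 5.35²/9.81 = 2.918.
Trying y = 1.29 m: A³/T = 5.404 — too large.
Trying y = 1.1 m: A³/T = 2.938 — close enough.

y_c = 1.1 m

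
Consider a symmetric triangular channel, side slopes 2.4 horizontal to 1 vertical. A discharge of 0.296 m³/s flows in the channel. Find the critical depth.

y_c = 0.315 m

At critical depth, Q² T / (g A³) = 1, i.e. A³/T = Q²/g = 0.296²/9.81 = 0.008931.
Try y = 0.376 m: A³/T = 0.02164 — over.
Try y = 0.228 m: A³/T = 0.001774 — short.
Try y = 0.315 m: A³/T = 0.008932 — ≈ 0.008931.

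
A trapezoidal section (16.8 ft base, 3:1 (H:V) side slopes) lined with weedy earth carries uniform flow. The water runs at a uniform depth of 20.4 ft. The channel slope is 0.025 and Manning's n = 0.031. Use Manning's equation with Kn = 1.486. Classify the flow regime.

supercritical

With bottom width b = 16.8 ft and side slope z = 3: A = (b + zy)y = (16.8 + 3×20.4)×20.4 = 1591 ft²; P = b + 2y√(1+z²) = 16.8 + 2×20.4×3.162 = 145.8 ft.
Hydraulic radius R = A/P = 1591/145.8 = 10.91 ft.
V = (1.486/n) R^(2/3) √S = (1.486/0.031) × 10.91^(2/3) × √0.025 = 37.29 ft/s. Hydraulic depth D_h = A/T = 1591/139.2 = 11.43 ft.
Froude number Fr = V/√(g·D_h) = 37.29/√(32.2×11.43) = 1.94, which is greater than 1, so the flow is supercritical.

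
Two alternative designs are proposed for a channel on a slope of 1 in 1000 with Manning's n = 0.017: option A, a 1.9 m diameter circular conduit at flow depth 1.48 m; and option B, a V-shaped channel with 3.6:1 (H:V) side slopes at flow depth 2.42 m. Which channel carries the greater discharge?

channel B

Channel A: For a circular section of diameter D = 1.9 m at depth y = 1.48 m, the central angle is θ = 2 arccos(1 − 2y/D) = 4.325 rad. Then A = (D²/8)(θ − sin θ) = 2.37 m² and P = Dθ/2 = 4.109 m. Hydraulic radius R = A/P = 2.37/4.109 = 0.5767 m. Q_A = (1/0.017)·2.37·0.5767^(2/3)·√0.001 = 3.054 m³/s.
Channel B: For a triangular section with side slope z = 3.6: A = zy² = 3.6×2.42² = 21.08 m²; P = 2y√(1+z²) = 2×2.42×3.736 = 18.08 m. Hydraulic radius R = A/P = 21.08/18.08 = 1.166 m. Q_B = (1/0.017)·21.08·1.166^(2/3)·√0.001 = 43.44 m³/s.
Q_A = 3.054 m³/s vs Q_B = 43.44 m³/s, so channel B carries more.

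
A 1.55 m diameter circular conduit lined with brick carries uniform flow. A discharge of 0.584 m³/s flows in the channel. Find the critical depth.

y_c = 0.38 m

At critical depth, Q² T / (g A³) = 1, i.e. A³/T = Q²/g = 0.584²/9.81 = 0.03477.
Try y = 0.421 m: A³/T = 0.05164 — over.
Try y = 0.292 m: A³/T = 0.01237 — short.
Try y = 0.38 m: A³/T = 0.03465 — matches.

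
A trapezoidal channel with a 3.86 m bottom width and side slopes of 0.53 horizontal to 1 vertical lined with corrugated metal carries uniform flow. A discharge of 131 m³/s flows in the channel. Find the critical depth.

y_c = 4.04 m

At critical depth, Q² T / (g A³) = 1, i.e. A³/T = Q²/g = 131²/9.81 = 1749.
Try y = 4.44 m: A³/T = 2451 — too large.
Try y = 3.54 m: A³/T = 1100 — too small.
Try y = 4.04 m: A³/T = 1750 — matches.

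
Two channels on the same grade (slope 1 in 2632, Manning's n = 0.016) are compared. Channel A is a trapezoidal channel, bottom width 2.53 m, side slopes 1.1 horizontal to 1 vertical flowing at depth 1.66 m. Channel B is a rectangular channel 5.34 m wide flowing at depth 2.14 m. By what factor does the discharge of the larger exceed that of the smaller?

1.81

Channel A: With bottom width b = 2.53 m and side slope z = 1.1: A = (b + zy)y = (2.53 + 1.1×1.66)×1.66 = 7.231 m²; P = b + 2y√(1+z²) = 2.53 + 2×1.66×1.487 = 7.466 m. Hydraulic radius R = A/P = 7.231/7.466 = 0.9686 m. Q_A = (1/0.016)·7.231·0.9686^(2/3)·√0.0003799 = 8.624 m³/s.
Channel B: Flow area A = b·y = 5.34 × 2.14 = 11.43 m². Wetted perimeter P = b + 2y = 5.34 + 2×2.14 = 9.62 m. Hydraulic radius R = A/P = 11.43/9.62 = 1.188 m. Q_B = (1/0.016)·11.43·1.188^(2/3)·√0.0003799 = 15.62 m³/s.
The larger discharge is 15.62 m³/s and the smaller is 8.624 m³/s; the ratio is 1.81.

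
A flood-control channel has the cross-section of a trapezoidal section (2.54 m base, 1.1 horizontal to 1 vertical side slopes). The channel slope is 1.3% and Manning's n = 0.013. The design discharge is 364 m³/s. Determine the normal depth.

y_n = 3.94 m

Manning's equation rearranged: A R^(2/3) = nQ / (1·√S) = 0.013 × 364 / (√0.013) = 41.5.
At y = 3.01 m: A R^(2/3) = 23.41 — low.
At y = 3.94 m: A R^(2/3) = 41.55 — close enough.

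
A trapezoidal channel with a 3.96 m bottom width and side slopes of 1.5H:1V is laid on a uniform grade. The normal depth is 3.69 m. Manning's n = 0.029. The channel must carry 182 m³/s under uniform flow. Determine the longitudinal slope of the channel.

S = 0.00883

With bottom width b = 3.96 m and side slope z = 1.5: A = (b + zy)y = (3.96 + 1.5×3.69)×3.69 = 35.04 m²; P = b + 2y√(1+z²) = 3.96 + 2×3.69×1.803 = 17.26 m.
Hydraulic radius R = A/P = 35.04/17.26 = 2.029 m.
From Manning's equation, S = [nQ / (1 A R^(2/3))]² = [0.029 × 182 / (1 × 35.04 × 2.029^(2/3))]² = 0.00883.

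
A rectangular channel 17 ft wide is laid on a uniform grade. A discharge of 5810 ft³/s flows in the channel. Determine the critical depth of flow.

For a rectangular channel, critical depth y_c = (q²/g)^(1/3) where q = Q/b = 5810/17 = 341.8 ft²/s.
So y_c = (341.8²/32.2)^(1/3) = 15.4 ft.

y_c = 15.4 ft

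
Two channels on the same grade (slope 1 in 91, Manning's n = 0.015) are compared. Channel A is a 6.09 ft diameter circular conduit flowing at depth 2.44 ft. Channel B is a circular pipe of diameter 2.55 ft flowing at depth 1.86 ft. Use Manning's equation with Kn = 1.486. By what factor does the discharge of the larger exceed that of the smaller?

Channel A: For a circular section of diameter D = 6.09 ft at depth y = 2.44 ft, the central angle is θ = 2 arccos(1 − 2y/D) = 2.742 rad. Then A = (D²/8)(θ − sin θ) = 10.9 ft² and P = Dθ/2 = 8.348 ft. Hydraulic radius R = A/P = 10.9/8.348 = 1.306 ft. Q_A = (1.486/0.015)·10.9·1.306^(2/3)·√0.01099 = 135.3 ft³/s.
Channel B: For a circular section of diameter D = 2.55 ft at depth y = 1.86 ft, the central angle is θ = 2 arccos(1 − 2y/D) = 4.095 rad. Then A = (D²/8)(θ − sin θ) = 3.991 ft² and P = Dθ/2 = 5.221 ft. Hydraulic radius R = A/P = 3.991/5.221 = 0.7644 ft. Q_B = (1.486/0.015)·3.991·0.7644^(2/3)·√0.01099 = 34.65 ft³/s.
The larger discharge is 135.3 ft³/s and the smaller is 34.65 ft³/s; the ratio is 3.91.

3.91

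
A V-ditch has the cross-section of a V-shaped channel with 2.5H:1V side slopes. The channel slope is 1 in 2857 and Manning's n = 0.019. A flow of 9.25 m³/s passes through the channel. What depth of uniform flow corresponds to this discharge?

y_n = 1.99 m

Manning's equation rearranged: A R^(2/3) = nQ / (1·√S) = 0.019 × 9.25 / (√0.00035) = 9.394.
Try y = 1.49 m: A R^(2/3) = 4.341 — low.
Try y = 1.99 m: A R^(2/3) = 9.391 — close enough.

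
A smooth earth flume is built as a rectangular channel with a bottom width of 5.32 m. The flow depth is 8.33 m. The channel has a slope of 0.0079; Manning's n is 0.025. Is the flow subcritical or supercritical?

subcritical

Flow area A = b·y = 5.32 × 8.33 = 44.32 m². Wetted perimeter P = b + 2y = 5.32 + 2×8.33 = 21.98 m.
Hydraulic radius R = A/P = 44.32/21.98 = 2.016 m.
V = (1/n) R^(2/3) √S = (1/0.025) × 2.016^(2/3) × √0.0079 = 5.674 m/s. Hydraulic depth D_h = A/T = 44.32/5.32 = 8.33 m.
Froude number Fr = V/√(g·D_h) = 5.674/√(9.81×8.33) = 0.628, which is less than 1, so the flow is subcritical.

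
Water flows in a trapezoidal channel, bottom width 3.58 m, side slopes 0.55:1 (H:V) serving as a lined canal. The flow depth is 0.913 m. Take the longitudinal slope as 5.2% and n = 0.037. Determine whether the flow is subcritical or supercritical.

With bottom width b = 3.58 m and side slope z = 0.55: A = (b + zy)y = (3.58 + 0.55×0.913)×0.913 = 3.727 m²; P = b + 2y√(1+z²) = 3.58 + 2×0.913×1.141 = 5.664 m.
Hydraulic radius R = A/P = 3.727/5.664 = 0.658 m.
V = (1/n) R^(2/3) √S = (1/0.037) × 0.658^(2/3) × √0.052 = 4.663 m/s. Hydraulic depth D_h = A/T = 3.727/4.584 = 0.813 m.
Froude number Fr = V/√(g·D_h) = 4.663/√(9.81×0.813) = 1.65, which is greater than 1, so the flow is supercritical.

supercritical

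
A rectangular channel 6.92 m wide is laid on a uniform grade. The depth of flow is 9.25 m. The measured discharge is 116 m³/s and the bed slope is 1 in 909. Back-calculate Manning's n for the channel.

n = 0.0339

Flow area A = b·y = 6.92 × 9.25 = 64.01 m². Wetted perimeter P = b + 2y = 6.92 + 2×9.25 = 25.42 m.
Hydraulic radius R = A/P = 64.01/25.42 = 2.518 m.
Rearranging Manning's equation: n = (1/Q) A R^(2/3) S^(1/2) = (1/116) × 64.01 × 2.518^(2/3) × √0.0011 = 0.0339.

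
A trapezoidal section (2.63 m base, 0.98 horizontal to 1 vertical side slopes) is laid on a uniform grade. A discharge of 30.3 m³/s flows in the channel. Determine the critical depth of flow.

At critical depth, Q² T / (g A³) = 1, i.e. A³/T = Q²/g = 30.3²/9.81 = 93.59.
At y = 1.54 m: A³/T = 45.85 — low.
At y = 1.88 m: A³/T = 94.13 — close enough.

y_c = 1.88 m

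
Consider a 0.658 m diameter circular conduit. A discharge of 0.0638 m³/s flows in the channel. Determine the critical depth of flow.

y_c = 0.156 m

At critical depth, Q² T / (g A³) = 1, i.e. A³/T = Q²/g = 0.0638²/9.81 = 0.0004149.
Trying y = 0.174 m: A³/T = 0.0006416 — too large.
Trying y = 0.111 m: A³/T = 0.0001105 — too small.
Trying y = 0.156 m: A³/T = 0.0004192 — close enough.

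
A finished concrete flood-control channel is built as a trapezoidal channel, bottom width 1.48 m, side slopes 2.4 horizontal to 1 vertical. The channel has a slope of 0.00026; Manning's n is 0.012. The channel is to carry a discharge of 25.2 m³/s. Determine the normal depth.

Manning's equation rearranged: A R^(2/3) = nQ / (1·√S) = 0.012 × 25.2 / (√0.00026) = 18.75.
At y = 2.63 m: A R^(2/3) = 25.06 — high.
At y = 1.88 m: A R^(2/3) = 11.27 — low.
At y = 2.33 m: A R^(2/3) = 18.73 — close enough.

y_n = 2.33 m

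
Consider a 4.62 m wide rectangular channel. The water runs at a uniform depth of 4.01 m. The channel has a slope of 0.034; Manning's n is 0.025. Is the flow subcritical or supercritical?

supercritical

Flow area A = b·y = 4.62 × 4.01 = 18.53 m². Wetted perimeter P = b + 2y = 4.62 + 2×4.01 = 12.64 m.
Hydraulic radius R = A/P = 18.53/12.64 = 1.466 m.
V = (1/n) R^(2/3) √S = (1/0.025) × 1.466^(2/3) × √0.034 = 9.517 m/s. Hydraulic depth D_h = A/T = 18.53/4.62 = 4.01 m.
Froude number Fr = V/√(g·D_h) = 9.517/√(9.81×4.01) = 1.52, which is greater than 1, so the flow is supercritical.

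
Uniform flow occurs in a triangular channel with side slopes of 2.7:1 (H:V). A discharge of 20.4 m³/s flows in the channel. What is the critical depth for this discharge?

At critical depth, Q² T / (g A³) = 1, i.e. A³/T = Q²/g = 20.4²/9.81 = 42.42.
At y = 2.01 m: A³/T = 119.6 — high.
At y = 1.43 m: A³/T = 21.8 — low.
At y = 1.63 m: A³/T = 41.94 — ≈ 42.42.

y_c = 1.63 m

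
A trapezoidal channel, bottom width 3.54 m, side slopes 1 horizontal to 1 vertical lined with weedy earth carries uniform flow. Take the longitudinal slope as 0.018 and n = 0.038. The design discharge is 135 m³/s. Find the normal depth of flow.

Manning's equation rearranged: A R^(2/3) = nQ / (1·√S) = 0.038 × 135 / (√0.018) = 38.24.
Trying y = 2.75 m: A R^(2/3) = 22.95 — low.
Trying y = 4.48 m: A R^(2/3) = 61.08 — high.
Trying y = 3.56 m: A R^(2/3) = 38.19 — matches.

y_n = 3.56 m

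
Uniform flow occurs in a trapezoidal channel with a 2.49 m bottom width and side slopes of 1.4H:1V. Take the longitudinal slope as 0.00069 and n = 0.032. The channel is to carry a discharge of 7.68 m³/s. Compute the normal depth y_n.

y_n = 1.81 m

Manning's equation rearranged: A R^(2/3) = nQ / (1·√S) = 0.032 × 7.68 / (√0.00069) = 9.356.
Trying y = 2.29 m: A R^(2/3) = 15.2 — high.
Trying y = 1.4 m: A R^(2/3) = 5.602 — low.
Trying y = 1.81 m: A R^(2/3) = 9.353 — matches.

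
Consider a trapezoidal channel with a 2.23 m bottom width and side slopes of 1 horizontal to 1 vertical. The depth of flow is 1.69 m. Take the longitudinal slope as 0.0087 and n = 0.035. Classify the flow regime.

With bottom width b = 2.23 m and side slope z = 1: A = (b + zy)y = (2.23 + 1×1.69)×1.69 = 6.625 m²; P = b + 2y√(1+z²) = 2.23 + 2×1.69×1.414 = 7.01 m.
Hydraulic radius R = A/P = 6.625/7.01 = 0.945 m.
V = (1/n) R^(2/3) √S = (1/0.035) × 0.945^(2/3) × √0.0087 = 2.566 m/s. Hydraulic depth D_h = A/T = 6.625/5.61 = 1.181 m.
Froude number Fr = V/√(g·D_h) = 2.566/√(9.81×1.181) = 0.754, which is less than 1, so the flow is subcritical.

subcritical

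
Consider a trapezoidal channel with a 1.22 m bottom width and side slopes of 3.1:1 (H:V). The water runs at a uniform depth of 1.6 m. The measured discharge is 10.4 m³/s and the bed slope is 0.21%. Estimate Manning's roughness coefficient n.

With bottom width b = 1.22 m and side slope z = 3.1: A = (b + zy)y = (1.22 + 3.1×1.6)×1.6 = 9.888 m²; P = b + 2y√(1+z²) = 1.22 + 2×1.6×3.257 = 11.64 m.
Hydraulic radius R = A/P = 9.888/11.64 = 0.8492 m.
Rearranging Manning's equation: n = (1/Q) A R^(2/3) S^(1/2) = (1/10.4) × 9.888 × 0.8492^(2/3) × √0.0021 = 0.0391.

n = 0.0391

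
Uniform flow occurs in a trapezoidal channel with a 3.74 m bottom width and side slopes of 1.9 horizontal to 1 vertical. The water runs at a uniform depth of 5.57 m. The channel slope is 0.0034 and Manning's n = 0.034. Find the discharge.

Q = 277 m³/s

With bottom width b = 3.74 m and side slope z = 1.9: A = (b + zy)y = (3.74 + 1.9×5.57)×5.57 = 79.78 m²; P = b + 2y√(1+z²) = 3.74 + 2×5.57×2.147 = 27.66 m.
Hydraulic radius R = A/P = 79.78/27.66 = 2.884 m.
Manning's equation: Q = (1/n) A R^(2/3) S^(1/2) = (1/0.034) × 79.78 × 2.884^(2/3) × 0.0034^(1/2) = 277 m³/s.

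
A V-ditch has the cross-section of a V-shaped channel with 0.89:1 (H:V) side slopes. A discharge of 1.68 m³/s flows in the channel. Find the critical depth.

At critical depth, Q² T / (g A³) = 1, i.e. A³/T = Q²/g = 1.68²/9.81 = 0.2877.
Try y = 1.14 m: A³/T = 0.7626 — over.
Try y = 0.665 m: A³/T = 0.05151 — short.
Try y = 0.938 m: A³/T = 0.2876 — ≈ 0.2877.

y_c = 0.938 m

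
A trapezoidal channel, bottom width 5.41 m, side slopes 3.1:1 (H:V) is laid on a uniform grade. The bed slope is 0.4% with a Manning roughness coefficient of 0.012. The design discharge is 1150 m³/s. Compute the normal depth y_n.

Manning's equation rearranged: A R^(2/3) = nQ / (1·√S) = 0.012 × 1150 / (√0.004) = 218.2.
At y = 3.93 m: A R^(2/3) = 118 — low.
At y = 6.52 m: A R^(2/3) = 384.3 — high.
At y = 5.13 m: A R^(2/3) = 218 — close enough.

y_n = 5.13 m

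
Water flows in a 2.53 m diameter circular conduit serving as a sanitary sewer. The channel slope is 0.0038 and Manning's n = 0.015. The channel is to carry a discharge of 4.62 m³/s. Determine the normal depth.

Manning's equation rearranged: A R^(2/3) = nQ / (1·√S) = 0.015 × 4.62 / (√0.0038) = 1.124.
Try y = 0.748 m: A R^(2/3) = 0.7052 — too small.
Try y = 0.956 m: A R^(2/3) = 1.124 — close enough.

y_n = 0.956 m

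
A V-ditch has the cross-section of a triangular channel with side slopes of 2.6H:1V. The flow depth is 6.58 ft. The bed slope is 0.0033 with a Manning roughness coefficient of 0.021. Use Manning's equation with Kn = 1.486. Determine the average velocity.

For a triangular section with side slope z = 2.6: A = zy² = 2.6×6.58² = 112.6 ft²; P = 2y√(1+z²) = 2×6.58×2.786 = 36.66 ft.
Hydraulic radius R = A/P = 112.6/36.66 = 3.071 ft.
From Manning's equation, V = (1.486/n) R^(2/3) S^(1/2) = (1.486/0.021) × 3.071^(2/3) × 0.0033^(1/2) = 8.59 ft/s.

V = 8.59 ft/s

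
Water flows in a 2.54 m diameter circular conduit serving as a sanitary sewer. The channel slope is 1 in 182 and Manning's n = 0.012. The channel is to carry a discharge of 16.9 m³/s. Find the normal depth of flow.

y_n = 1.61 m

Manning's equation rearranged: A R^(2/3) = nQ / (1·√S) = 0.012 × 16.9 / (√0.005495) = 2.736.
At y = 1.36 m: A R^(2/3) = 2.099 — low.
At y = 1.79 m: A R^(2/3) = 3.162 — high.
At y = 1.61 m: A R^(2/3) = 2.731 — matches.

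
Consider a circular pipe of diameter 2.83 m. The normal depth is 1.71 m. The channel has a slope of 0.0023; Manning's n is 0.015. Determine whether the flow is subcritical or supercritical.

For a circular section of diameter D = 2.83 m at depth y = 1.71 m, the central angle is θ = 2 arccos(1 − 2y/D) = 3.562 rad. Then A = (D²/8)(θ − sin θ) = 3.974 m² and P = Dθ/2 = 5.04 m.
Hydraulic radius R = A/P = 3.974/5.04 = 0.7885 m.
V = (1/n) R^(2/3) √S = (1/0.015) × 0.7885^(2/3) × √0.0023 = 2.729 m/s. Hydraulic depth D_h = A/T = 3.974/2.768 = 1.436 m.
Froude number Fr = V/√(g·D_h) = 2.729/√(9.81×1.436) = 0.727, which is less than 1, so the flow is subcritical.

subcritical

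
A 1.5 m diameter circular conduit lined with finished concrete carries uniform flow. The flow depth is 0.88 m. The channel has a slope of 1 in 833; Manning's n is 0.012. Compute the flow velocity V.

V = 1.6 m/s

For a circular section of diameter D = 1.5 m at depth y = 0.88 m, the central angle is θ = 2 arccos(1 − 2y/D) = 3.49 rad. Then A = (D²/8)(θ − sin θ) = 1.078 m² and P = Dθ/2 = 2.618 m.
Hydraulic radius R = A/P = 1.078/2.618 = 0.4117 m.
From Manning's equation, V = (1/n) R^(2/3) S^(1/2) = (1/0.012) × 0.4117^(2/3) × 0.0012^(1/2) = 1.6 m/s.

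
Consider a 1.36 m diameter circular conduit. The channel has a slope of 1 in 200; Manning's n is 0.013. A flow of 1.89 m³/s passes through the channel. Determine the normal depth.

Manning's equation rearranged: A R^(2/3) = nQ / (1·√S) = 0.013 × 1.89 / (√0.005) = 0.3475.
Trying y = 0.589 m: A R^(2/3) = 0.2754 — short.
Trying y = 0.825 m: A R^(2/3) = 0.4834 — over.
Trying y = 0.673 m: A R^(2/3) = 0.3477 — close enough.

y_n = 0.673 m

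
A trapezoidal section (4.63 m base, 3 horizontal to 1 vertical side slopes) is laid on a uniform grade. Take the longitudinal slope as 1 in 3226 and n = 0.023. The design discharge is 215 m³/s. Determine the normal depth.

Manning's equation rearranged: A R^(2/3) = nQ / (1·√S) = 0.023 × 215 / (√0.00031) = 280.9.
Try y = 4.08 m: A R^(2/3) = 118.6 — too small.
Try y = 5.89 m: A R^(2/3) = 281.4 — matches.

y_n = 5.89 m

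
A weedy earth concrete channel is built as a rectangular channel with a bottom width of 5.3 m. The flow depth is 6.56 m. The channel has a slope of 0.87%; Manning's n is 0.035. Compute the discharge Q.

Q = 142 m³/s

Flow area A = b·y = 5.3 × 6.56 = 34.77 m². Wetted perimeter P = b + 2y = 5.3 + 2×6.56 = 18.42 m.
Hydraulic radius R = A/P = 34.77/18.42 = 1.888 m.
Manning's equation: Q = (1/n) A R^(2/3) S^(1/2) = (1/0.035) × 34.77 × 1.888^(2/3) × 0.0087^(1/2) = 142 m³/s.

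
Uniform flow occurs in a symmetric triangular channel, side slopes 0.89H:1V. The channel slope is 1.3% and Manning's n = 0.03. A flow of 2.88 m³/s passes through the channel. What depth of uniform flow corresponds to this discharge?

Manning's equation rearranged: A R^(2/3) = nQ / (1·√S) = 0.03 × 2.88 / (√0.013) = 0.7578.
At y = 1.08 m: A R^(2/3) = 0.5244 — too small.
At y = 1.39 m: A R^(2/3) = 1.028 — too large.
At y = 1.24 m: A R^(2/3) = 0.7579 — ≈ 0.7578.

y_n = 1.24 m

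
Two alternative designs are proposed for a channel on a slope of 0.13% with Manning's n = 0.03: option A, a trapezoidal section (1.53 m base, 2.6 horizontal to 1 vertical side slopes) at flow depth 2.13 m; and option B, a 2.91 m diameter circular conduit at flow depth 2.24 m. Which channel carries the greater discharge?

channel A

Channel A: With bottom width b = 1.53 m and side slope z = 2.6: A = (b + zy)y = (1.53 + 2.6×2.13)×2.13 = 15.05 m²; P = b + 2y√(1+z²) = 1.53 + 2×2.13×2.786 = 13.4 m. Hydraulic radius R = A/P = 15.05/13.4 = 1.124 m. Q_A = (1/0.03)·15.05·1.124^(2/3)·√0.0013 = 19.56 m³/s.
Channel B: For a circular section of diameter D = 2.91 m at depth y = 2.24 m, the central angle is θ = 2 arccos(1 − 2y/D) = 4.281 rad. Then A = (D²/8)(θ − sin θ) = 5.494 m² and P = Dθ/2 = 6.229 m. Hydraulic radius R = A/P = 5.494/6.229 = 0.8819 m. Q_B = (1/0.03)·5.494·0.8819^(2/3)·√0.0013 = 6.072 m³/s.
Q_A = 19.56 m³/s vs Q_B = 6.072 m³/s, so channel A carries more.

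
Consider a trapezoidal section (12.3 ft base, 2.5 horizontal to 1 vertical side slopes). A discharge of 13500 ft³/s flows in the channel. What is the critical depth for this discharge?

y_c = 15.6 ft

At critical depth, Q² T / (g A³) = 1, i.e. A³/T = Q²/g = 13500²/32.2 = 5660000.
Trying y = 13.8 ft: A³/T = 3313000 — short.
Trying y = 18.9 ft: A³/T = 13350000 — over.
Trying y = 15.6 ft: A³/T = 5676000 — matches.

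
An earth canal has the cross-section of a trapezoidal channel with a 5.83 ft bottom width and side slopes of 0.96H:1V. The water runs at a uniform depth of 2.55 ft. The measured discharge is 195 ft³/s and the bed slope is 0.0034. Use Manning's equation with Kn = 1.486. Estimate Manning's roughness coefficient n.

n = 0.013

With bottom width b = 5.83 ft and side slope z = 0.96: A = (b + zy)y = (5.83 + 0.96×2.55)×2.55 = 21.11 ft²; P = b + 2y√(1+z²) = 5.83 + 2×2.55×1.386 = 12.9 ft.
Hydraulic radius R = A/P = 21.11/12.9 = 1.636 ft.
Rearranging Manning's equation: n = (1.486/Q) A R^(2/3) S^(1/2) = (1.486/195) × 21.11 × 1.636^(2/3) × √0.0034 = 0.013.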